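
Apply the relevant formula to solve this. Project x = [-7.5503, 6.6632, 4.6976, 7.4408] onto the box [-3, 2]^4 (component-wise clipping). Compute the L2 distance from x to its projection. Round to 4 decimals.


Project each component onto [-3, 2].
clip(-7.5503) = -3.0, clip(6.6632) = 2.0, clip(4.6976) = 2.0, clip(7.4408) = 2.0
Projection = [-3.0, 2.0, 2.0, 2.0]
Squared diffs: [20.7052, 21.7454, 7.277, 29.6023]
Distance = sqrt(79.3299) = 8.9067


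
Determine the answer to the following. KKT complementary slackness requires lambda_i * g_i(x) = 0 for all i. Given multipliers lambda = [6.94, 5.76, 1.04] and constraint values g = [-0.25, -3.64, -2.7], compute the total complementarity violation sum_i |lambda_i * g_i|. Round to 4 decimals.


KKT complementary slackness check:
lambda_1 * g_1 = 6.94 * -0.25 = -1.735
lambda_2 * g_2 = 5.76 * -3.64 = -20.9664
lambda_3 * g_3 = 1.04 * -2.7 = -2.808
Total violation = 1.735 + 20.9664 + 2.808 = 25.5094


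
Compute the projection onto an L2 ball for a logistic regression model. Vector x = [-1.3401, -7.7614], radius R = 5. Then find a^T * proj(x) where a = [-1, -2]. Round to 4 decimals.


Step 1: Compute ||x|| (intermediates to 6 decimals).
||x|| = sqrt((-1.3401)^2 + (-7.7614)^2) = 7.876243
Step 2: Project.
Since ||x|| > R, scale = R/||x|| = 5/7.876243 = 0.63482, proj(x) = scale * x
proj(x) = [-0.850722, -4.927092]
Step 3: Dot product.
a^T * proj(x) = -1*(-0.850722) - 2*(-4.927092) = 10.7049


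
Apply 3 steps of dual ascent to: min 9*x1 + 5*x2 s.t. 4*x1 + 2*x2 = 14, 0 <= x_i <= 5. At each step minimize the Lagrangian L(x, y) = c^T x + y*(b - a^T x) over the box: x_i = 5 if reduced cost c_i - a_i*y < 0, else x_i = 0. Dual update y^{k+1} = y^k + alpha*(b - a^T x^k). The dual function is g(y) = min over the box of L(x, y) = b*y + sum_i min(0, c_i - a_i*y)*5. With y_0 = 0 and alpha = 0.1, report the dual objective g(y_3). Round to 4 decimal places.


Dual ascent for LP: min 9*x1 + 5*x2, 4*x1 + 2*x2 = 14, 0 <= x_i <= 5
Step 1: y^k = 0.0, reduced costs: (9.0, 5.0)
  x^k = (0.0, 0.0), subgradient = b - a^T x = 14.0
  y^{k+1} = 0.0 + 0.1*14.0 = 1.4
Step 2: y^k = 1.4, reduced costs: (3.4, 2.2)
  x^k = (0.0, 0.0), subgradient = b - a^T x = 14.0
  y^{k+1} = 1.4 + 0.1*14.0 = 2.8
Step 3: y^k = 2.8, reduced costs: (-2.2, -0.6)
  x^k = (5.0, 5.0), subgradient = b - a^T x = -16.0
  y^{k+1} = 2.8 + 0.1*-16.0 = 1.2
Dual objective at y_3 = 1.2: reduced costs (4.2, 2.6), box minimizer x = (0.0, 0.0)
g(y_3) = b*y + (c1 - a1*y)*x1 + (c2 - a2*y)*x2 = 14*1.2 + 4.2*0.0 + 2.6*0.0 = 16.8 + 0.0 + 0.0 = 16.8


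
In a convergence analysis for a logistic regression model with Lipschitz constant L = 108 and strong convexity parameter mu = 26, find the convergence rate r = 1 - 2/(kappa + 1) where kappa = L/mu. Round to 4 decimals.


Step 1: Compute the condition number.
kappa = L/mu = 108/26 = 4.1538
Step 2: Compute the convergence rate.
r = 1 - 2/(kappa + 1) = 1 - 2*mu/(L + mu) = (L - mu)/(L + mu) = 82/134 = 0.6119


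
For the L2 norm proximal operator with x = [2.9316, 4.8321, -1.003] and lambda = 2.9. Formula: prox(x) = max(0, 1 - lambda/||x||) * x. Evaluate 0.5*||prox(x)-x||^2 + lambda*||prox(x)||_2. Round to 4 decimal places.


Step 1: Compute ||x||.
||x|| = 5.7402
Step 2: Compute scaling factor.
scale = max(0, 1 - 2.9/5.7402) = 0.4948
Step 3: prox(x) = [1.4505, 2.3909, -0.4963]
||prox(x)|| = 2.8402
Step 4: Proximal objective.
0.5*||prox-x||^2 = 4.205
lambda*||prox|| = 8.2366
Total = 12.4415


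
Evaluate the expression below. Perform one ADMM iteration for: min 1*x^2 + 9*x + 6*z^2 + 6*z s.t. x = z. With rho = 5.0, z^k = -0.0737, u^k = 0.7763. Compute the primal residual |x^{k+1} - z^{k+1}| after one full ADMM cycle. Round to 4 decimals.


ADMM iteration with rho = 5.0, z^k = -0.0737, u^k = 0.7763
Step 1: x-update.
Minimize 1*x^2 + 9*x + (5.0/2)*(x + 0.0737 + 0.7763)^2
FOC: (2*1 + 5.0)*x = -9 + 5.0*(-0.0737 - 0.7763)
x^{k+1} = -1.8929
Step 2: z-update.
Minimize 6*z^2 + 6*z + (5.0/2)*(-1.8929 - z + 0.7763)^2
FOC: (2*6 + 5.0)*z = -6 + 5.0*(-1.8929 + 0.7763)
z^{k+1} = -0.6813
Step 3: u-update.
u^{k+1} = 0.7763 - 1.8929 + 0.6813 = -0.4352
Step 4: Primal residual = |-1.8929 + 0.6813| = 1.2115


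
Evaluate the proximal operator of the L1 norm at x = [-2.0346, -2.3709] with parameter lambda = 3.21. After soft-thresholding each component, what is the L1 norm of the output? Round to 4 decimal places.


Soft-thresholding with lambda = 3.21:
prox(-2.0346) = sign(-2.0346)*max(|-2.0346| - 3.21, 0) = 0.0
prox(-2.3709) = sign(-2.3709)*max(|-2.3709| - 3.21, 0) = 0.0
prox(x) = [0.0, 0.0]
||prox(x)||_1 = 0.0 + 0.0 = 0.0


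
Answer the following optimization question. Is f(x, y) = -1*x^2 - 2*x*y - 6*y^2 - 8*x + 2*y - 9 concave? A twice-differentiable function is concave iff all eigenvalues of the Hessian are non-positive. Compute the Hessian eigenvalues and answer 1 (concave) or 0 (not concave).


The Hessian of f(x,y) = -1*x^2 - 2*x*y - 6*y^2 - 8*x + 2*y - 9 is:
H = [[-2, -2], [-2, -12]]
Trace = -2 - 12 = -14
Determinant = -2*-12 - (-2)^2 = 20
Discriminant = (-14)^2 - 4*20 = 116.0
Eigenvalues: lambda_1 = -12.3852, lambda_2 = -1.6148
The function is concave.

1


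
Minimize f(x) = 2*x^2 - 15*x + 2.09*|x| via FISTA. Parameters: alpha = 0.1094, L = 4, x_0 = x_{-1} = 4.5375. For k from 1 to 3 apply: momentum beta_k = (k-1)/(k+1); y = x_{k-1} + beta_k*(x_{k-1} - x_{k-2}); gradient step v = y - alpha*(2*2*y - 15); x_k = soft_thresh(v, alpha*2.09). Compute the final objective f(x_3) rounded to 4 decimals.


FISTA on f(x) = 2*x^2 - 15*x + 2.09*|x|
L = 4, alpha = 0.1094
Iteration 1: beta = 0.0, y = 4.5375 + 0.0*(4.5375 - 4.5375) = 4.5375
  grad(y) = 3.15, v = y - alpha*grad = 4.1929
  prox(v) = soft_thresh(4.1929, 0.2286) = 3.9642
Iteration 2: beta = 0.3333, y = 3.9642 + 0.3333*(3.9642 - 4.5375) = 3.7732
  grad(y) = 0.0926, v = y - alpha*grad = 3.763
  prox(v) = soft_thresh(3.763, 0.2286) = 3.5344
Iteration 3: beta = 0.5, y = 3.5344 + 0.5*(3.5344 - 3.9642) = 3.3194
  grad(y) = -1.7222, v = y - alpha*grad = 3.5079
  prox(v) = soft_thresh(3.5079, 0.2286) = 3.2792
f(x_3) = 2*3.2792^2 - 15*3.2792 + 2.09*|3.2792| = -20.8282


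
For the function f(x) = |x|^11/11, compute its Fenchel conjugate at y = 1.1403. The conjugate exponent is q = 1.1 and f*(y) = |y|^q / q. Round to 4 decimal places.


The conjugate exponent q satisfies 1/p + 1/q = 1.
p = 11, so q = 11/(11 - 1) = 1.1
|y|^q = 1.1403^1.1 = 1.1554
f*(1.1403) = 1.1554 / 1.1 = 1.0503


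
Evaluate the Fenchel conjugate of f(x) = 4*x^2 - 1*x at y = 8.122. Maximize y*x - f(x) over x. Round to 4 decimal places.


f*(y) = sup_x {y*x - a*x^2 - b*x} = sup_x {(y-b)*x - a*x^2}
FOC: (y - b) - 2a*x = 0 => x* = (y - b)/(2a)
x* = (8.122 + 1)/(2*4) = 1.1403
f*(8.122) = (y-b)^2/(4a) = (8.122 + 1)^2/(4*4)
= 83.2109/16 = 5.2007


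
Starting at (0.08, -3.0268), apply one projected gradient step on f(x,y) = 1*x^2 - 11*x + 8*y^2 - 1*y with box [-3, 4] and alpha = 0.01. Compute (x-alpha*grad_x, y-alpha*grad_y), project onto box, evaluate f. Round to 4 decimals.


Step 1: Compute gradient at (0.08, -3.0268).
grad_x = 2*1*0.08 - 11 = -10.84
grad_y = 2*8*-3.0268 - 1 = -49.4288
Step 2: Gradient step.
x_raw = 0.08 - 0.01*-10.84 = 0.1884
y_raw = -3.0268 - 0.01*-49.4288 = -2.5325
Step 3: Project onto [-3, 4].
x_proj = clip(0.1884) = 0.1884
y_proj = clip(-2.5325) = -2.5325
Step 4: Evaluate f.
f(0.1884, -2.5325) = 51.8045


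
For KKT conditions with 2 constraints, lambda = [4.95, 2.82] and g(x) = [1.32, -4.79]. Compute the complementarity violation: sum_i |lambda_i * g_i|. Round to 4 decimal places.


KKT complementary slackness check:
lambda_1 * g_1 = 4.95 * 1.32 = 6.534
lambda_2 * g_2 = 2.82 * -4.79 = -13.5078
Total violation = 6.534 + 13.5078 = 20.0418


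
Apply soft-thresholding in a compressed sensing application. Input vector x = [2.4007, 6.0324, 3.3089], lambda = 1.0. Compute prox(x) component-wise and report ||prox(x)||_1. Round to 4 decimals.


Soft-thresholding with lambda = 1.0:
prox(2.4007) = sign(2.4007)*max(|2.4007| - 1.0, 0) = 1.4007
prox(6.0324) = sign(6.0324)*max(|6.0324| - 1.0, 0) = 5.0324
prox(3.3089) = sign(3.3089)*max(|3.3089| - 1.0, 0) = 2.3089
prox(x) = [1.4007, 5.0324, 2.3089]
||prox(x)||_1 = 1.4007 + 5.0324 + 2.3089 = 8.742


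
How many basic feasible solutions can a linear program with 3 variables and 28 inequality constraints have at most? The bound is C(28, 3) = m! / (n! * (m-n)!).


Each vertex corresponds to some choice of n active constraints out of m, so the number of vertices is at most C(m, n) = m! / (n!(m-n)!).
m = 28, n = 3
Numerator: 28 * 27 * 26
Denominator: 3! = 6
C(28, 3) = 3276


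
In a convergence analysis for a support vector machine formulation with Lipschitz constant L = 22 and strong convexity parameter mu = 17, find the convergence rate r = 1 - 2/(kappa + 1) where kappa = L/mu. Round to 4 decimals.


Step 1: Compute the condition number.
kappa = L/mu = 22/17 = 1.2941
Step 2: Compute the convergence rate.
r = 1 - 2/(kappa + 1) = 1 - 2*mu/(L + mu) = (L - mu)/(L + mu) = 5/39 = 0.1282


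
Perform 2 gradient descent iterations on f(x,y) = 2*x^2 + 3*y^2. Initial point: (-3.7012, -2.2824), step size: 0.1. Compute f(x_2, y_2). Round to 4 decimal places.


Gradient descent on f(x,y) = 2*x^2 + 3*y^2.
Starting point: (-3.7012, -2.2824), alpha = 0.1
Step 1: grad_x = 2*2*-3.7012 = -14.8048, grad_y = 2*3*-2.2824 = -13.6944
  x_1 = -3.7012 - 0.1*-14.8048 = -2.2207
  y_1 = -2.2824 - 0.1*-13.6944 = -0.913
Step 2: grad_x = 2*2*-2.2207 = -8.8829, grad_y = 2*3*-0.913 = -5.4778
  x_2 = -2.2207 - 0.1*-8.8829 = -1.3324
  y_2 = -0.913 - 0.1*-5.4778 = -0.3652
f(-1.3324, -0.3652) = 2*(-1.3324)^2 + 3*(-0.3652)^2 = 3.9508


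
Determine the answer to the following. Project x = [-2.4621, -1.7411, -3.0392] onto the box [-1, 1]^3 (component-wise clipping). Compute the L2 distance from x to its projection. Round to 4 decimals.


Project each component onto [-1, 1].
clip(-2.4621) = -1.0, clip(-1.7411) = -1.0, clip(-3.0392) = -1.0
Projection = [-1.0, -1.0, -1.0]
Squared diffs: [2.1377, 0.5492, 4.1583]
Distance = sqrt(6.8452) = 2.6164


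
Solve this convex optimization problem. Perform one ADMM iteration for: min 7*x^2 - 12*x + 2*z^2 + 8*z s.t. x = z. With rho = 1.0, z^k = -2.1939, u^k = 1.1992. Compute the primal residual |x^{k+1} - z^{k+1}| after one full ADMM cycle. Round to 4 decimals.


ADMM iteration with rho = 1.0, z^k = -2.1939, u^k = 1.1992
Step 1: x-update.
Minimize 7*x^2 - 12*x + (1.0/2)*(x + 2.1939 + 1.1992)^2
FOC: (2*7 + 1.0)*x = 12 + 1.0*(-2.1939 - 1.1992)
x^{k+1} = 0.5738
Step 2: z-update.
Minimize 2*z^2 + 8*z + (1.0/2)*(0.5738 - z + 1.1992)^2
FOC: (2*2 + 1.0)*z = -8 + 1.0*(0.5738 + 1.1992)
z^{k+1} = -1.2454
Step 3: u-update.
u^{k+1} = 1.1992 + 0.5738 + 1.2454 = 3.0184
Step 4: Primal residual = |0.5738 + 1.2454| = 1.8192


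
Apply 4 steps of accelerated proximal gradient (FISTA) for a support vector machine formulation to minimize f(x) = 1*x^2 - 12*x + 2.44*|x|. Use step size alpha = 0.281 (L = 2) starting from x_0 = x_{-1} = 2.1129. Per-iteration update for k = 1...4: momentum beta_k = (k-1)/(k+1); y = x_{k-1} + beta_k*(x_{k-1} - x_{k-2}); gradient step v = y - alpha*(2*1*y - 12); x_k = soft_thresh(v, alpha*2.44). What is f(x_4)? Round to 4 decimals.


FISTA on f(x) = 1*x^2 - 12*x + 2.44*|x|
L = 2, alpha = 0.281
Iteration 1: beta = 0.0, y = 2.1129 + 0.0*(2.1129 - 2.1129) = 2.1129
  grad(y) = -7.7742, v = y - alpha*grad = 4.2975
  prox(v) = soft_thresh(4.2975, 0.6856) = 3.6118
Iteration 2: beta = 0.3333, y = 3.6118 + 0.3333*(3.6118 - 2.1129) = 4.1114
  grad(y) = -3.7771, v = y - alpha*grad = 5.1728
  prox(v) = soft_thresh(5.1728, 0.6856) = 4.4872
Iteration 3: beta = 0.5, y = 4.4872 + 0.5*(4.4872 - 3.6118) = 4.9249
  grad(y) = -2.1503, v = y - alpha*grad = 5.5291
  prox(v) = soft_thresh(5.5291, 0.6856) = 4.8434
Iteration 4: beta = 0.6, y = 4.8434 + 0.6*(4.8434 - 4.4872) = 5.0572
  grad(y) = -1.8856, v = y - alpha*grad = 5.5871
  prox(v) = soft_thresh(5.5871, 0.6856) = 4.9014
f(x_4) = 1*4.9014^2 - 12*4.9014 + 2.44*|4.9014| = -22.8337


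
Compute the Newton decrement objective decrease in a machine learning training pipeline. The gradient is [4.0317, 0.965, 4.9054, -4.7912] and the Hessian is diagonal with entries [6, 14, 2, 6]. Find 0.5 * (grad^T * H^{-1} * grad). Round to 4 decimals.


Step 1: H is diagonal, so H^(-1) * g = [0.672, 0.0689, 2.4527, -0.7985].
Step 2: g^T H^(-1) g = sum_i g_i^2 / H_ii
  = (4.0317)^2/6 + (0.965)^2/14 + (4.9054)^2/2 + (-4.7912)^2/6
  = 2.7091 + 0.0665 + 12.0315 + 3.8259 = 18.633
Step 3: Objective decrease = 0.5 * g^T H^(-1) g = 9.3165


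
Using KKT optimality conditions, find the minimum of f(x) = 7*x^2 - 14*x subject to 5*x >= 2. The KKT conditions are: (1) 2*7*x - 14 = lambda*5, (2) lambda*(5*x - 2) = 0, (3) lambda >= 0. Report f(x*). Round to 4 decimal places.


Step 1: Try lambda = 0 (constraint inactive).
Stationarity: 2*7*x - 14 = 0
x* = 14/(2*7) = 1.0
Check constraint: 5*1.0 = 5.0 >= 2 -- satisfied.
Step 2: Compute optimal value.
f(x*) = 7*1.0^2 - 14*1.0 = -7.0


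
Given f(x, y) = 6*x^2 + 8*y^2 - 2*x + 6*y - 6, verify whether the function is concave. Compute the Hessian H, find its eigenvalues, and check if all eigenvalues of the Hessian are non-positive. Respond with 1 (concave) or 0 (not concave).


The Hessian of f(x,y) = 6*x^2 + 8*y^2 - 2*x + 6*y - 6 is:
H = [[12, 0], [0, 16]]
Trace = 12 + 16 = 28
Determinant = 12*16 - (0)^2 = 192
Discriminant = (28)^2 - 4*192 = 16.0
Eigenvalues: lambda_1 = 12.0, lambda_2 = 16.0
The function is not concave.

0


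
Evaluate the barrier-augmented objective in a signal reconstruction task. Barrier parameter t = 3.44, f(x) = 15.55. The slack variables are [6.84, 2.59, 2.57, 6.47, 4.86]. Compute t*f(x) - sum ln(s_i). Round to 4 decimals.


Step 1: Compute log-barrier.
ln values: [1.9228, 0.9517, 0.9439, 1.8672, 1.581]
phi = -(1.9228 + 0.9517 + 0.9439 + 1.8672 + 1.581) = -7.2666
Step 2: Compute augmented objective.
t*f(x) = 3.44*15.55 = 53.492
Total = 53.492 - 7.2666 = 46.2254


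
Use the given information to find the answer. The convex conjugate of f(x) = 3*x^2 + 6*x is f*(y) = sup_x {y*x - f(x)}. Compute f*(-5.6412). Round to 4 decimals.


f*(y) = sup_x {y*x - a*x^2 - b*x} = sup_x {(y-b)*x - a*x^2}
FOC: (y - b) - 2a*x = 0 => x* = (y - b)/(2a)
x* = (-5.6412 - 6)/(2*3) = -1.9402
f*(-5.6412) = (y-b)^2/(4a) = (-5.6412 - 6)^2/(4*3)
= 135.5175/12 = 11.2931


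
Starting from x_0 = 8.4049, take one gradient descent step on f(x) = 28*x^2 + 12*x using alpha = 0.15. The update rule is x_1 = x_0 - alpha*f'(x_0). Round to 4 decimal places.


We compute the gradient at x_0 and apply the update.
f'(x) = 56*x + 12
f'(8.4049) = 56*8.4049 + 12 = 482.6744
x_1 = 8.4049 - 0.15*482.6744 = -63.9963


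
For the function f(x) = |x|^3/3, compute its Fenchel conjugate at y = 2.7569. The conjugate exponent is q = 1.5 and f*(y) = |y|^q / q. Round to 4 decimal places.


The conjugate exponent q satisfies 1/p + 1/q = 1.
p = 3, so q = 3/(3 - 1) = 1.5
|y|^q = 2.7569^1.5 = 4.5775
f*(2.7569) = 4.5775 / 1.5 = 3.0517


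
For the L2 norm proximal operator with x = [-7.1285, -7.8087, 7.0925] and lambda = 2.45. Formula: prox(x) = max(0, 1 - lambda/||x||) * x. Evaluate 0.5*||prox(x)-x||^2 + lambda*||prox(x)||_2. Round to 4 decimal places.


Step 1: Compute ||x||.
||x|| = 12.7316
Step 2: Compute scaling factor.
scale = max(0, 1 - 2.45/12.7316) = 0.8076
Step 3: prox(x) = [-5.7567, -6.306, 5.7277]
||prox(x)|| = 10.2816
Step 4: Proximal objective.
0.5*||prox-x||^2 = 3.0013
lambda*||prox|| = 25.1899
Total = 28.1913


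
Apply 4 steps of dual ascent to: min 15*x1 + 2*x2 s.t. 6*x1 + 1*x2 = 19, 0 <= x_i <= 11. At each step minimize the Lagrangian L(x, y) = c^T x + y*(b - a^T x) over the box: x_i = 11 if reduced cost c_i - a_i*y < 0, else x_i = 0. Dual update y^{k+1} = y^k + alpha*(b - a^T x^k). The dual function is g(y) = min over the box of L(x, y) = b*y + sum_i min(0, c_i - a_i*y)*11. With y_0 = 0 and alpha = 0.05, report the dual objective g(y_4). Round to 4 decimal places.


Dual ascent for LP: min 15*x1 + 2*x2, 6*x1 + 1*x2 = 19, 0 <= x_i <= 11
Step 1: y^k = 0.0, reduced costs: (15.0, 2.0)
  x^k = (0.0, 0.0), subgradient = b - a^T x = 19.0
  y^{k+1} = 0.0 + 0.05*19.0 = 0.95
Step 2: y^k = 0.95, reduced costs: (9.3, 1.05)
  x^k = (0.0, 0.0), subgradient = b - a^T x = 19.0
  y^{k+1} = 0.95 + 0.05*19.0 = 1.9
Step 3: y^k = 1.9, reduced costs: (3.6, 0.1)
  x^k = (0.0, 0.0), subgradient = b - a^T x = 19.0
  y^{k+1} = 1.9 + 0.05*19.0 = 2.85
Step 4: y^k = 2.85, reduced costs: (-2.1, -0.85)
  x^k = (11.0, 11.0), subgradient = b - a^T x = -58.0
  y^{k+1} = 2.85 + 0.05*-58.0 = -0.05
Dual objective at y_4 = -0.05: reduced costs (15.3, 2.05), box minimizer x = (0.0, 0.0)
g(y_4) = b*y + (c1 - a1*y)*x1 + (c2 - a2*y)*x2 = 19*(-0.05) + 15.3*0.0 + 2.05*0.0 = -0.95 + 0.0 + 0.0 = -0.95


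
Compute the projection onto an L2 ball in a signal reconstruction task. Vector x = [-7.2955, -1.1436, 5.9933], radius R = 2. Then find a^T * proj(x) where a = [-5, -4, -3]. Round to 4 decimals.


Step 1: Compute ||x|| (intermediates to 6 decimals).
||x|| = sqrt((-7.2955)^2 + (-1.1436)^2 + 5.9933^2) = 9.510614
Step 2: Project.
Since ||x|| > R, scale = R/||x|| = 2/9.510614 = 0.210291, proj(x) = scale * x
proj(x) = [-1.534178, -0.240489, 1.260337]
Step 3: Dot product.
a^T * proj(x) = -5*(-1.534178) - 4*(-0.240489) - 3*1.260337 = 4.8518


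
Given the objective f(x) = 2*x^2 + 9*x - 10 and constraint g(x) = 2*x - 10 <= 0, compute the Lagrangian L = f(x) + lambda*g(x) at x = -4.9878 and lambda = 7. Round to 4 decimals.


Step 1: Evaluate f(x).
f(-4.9878) = 2*(-4.9878)^2 + 9*(-4.9878) - 10 = -5.1339
Step 2: Evaluate g(x).
g(-4.9878) = 2*-4.9878 - 10 = -19.9756
Step 3: Compute Lagrangian.
L = -5.1339 + 7*-19.9756 = -144.9631


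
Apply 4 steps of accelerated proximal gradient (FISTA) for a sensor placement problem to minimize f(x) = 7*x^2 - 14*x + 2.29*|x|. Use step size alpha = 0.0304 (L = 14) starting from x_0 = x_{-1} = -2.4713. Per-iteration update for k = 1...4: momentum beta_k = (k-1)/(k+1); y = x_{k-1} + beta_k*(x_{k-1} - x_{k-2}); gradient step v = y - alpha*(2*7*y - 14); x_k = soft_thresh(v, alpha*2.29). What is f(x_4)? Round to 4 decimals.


FISTA on f(x) = 7*x^2 - 14*x + 2.29*|x|
L = 14, alpha = 0.0304
Iteration 1: beta = 0.0, y = -2.4713 + 0.0*(-2.4713 + 2.4713) = -2.4713
  grad(y) = -48.5982, v = y - alpha*grad = -0.9939
  prox(v) = soft_thresh(-0.9939, 0.0696) = -0.9243
Iteration 2: beta = 0.3333, y = -0.9243 + 0.3333*(-0.9243 + 2.4713) = -0.4086
  grad(y) = -19.7208, v = y - alpha*grad = 0.1909
  prox(v) = soft_thresh(0.1909, 0.0696) = 0.1213
Iteration 3: beta = 0.5, y = 0.1213 + 0.5*(0.1213 + 0.9243) = 0.644
  grad(y) = -4.9833, v = y - alpha*grad = 0.7955
  prox(v) = soft_thresh(0.7955, 0.0696) = 0.7259
Iteration 4: beta = 0.6, y = 0.7259 + 0.6*(0.7259 - 0.1213) = 1.0887
  grad(y) = 1.2421, v = y - alpha*grad = 1.051
  prox(v) = soft_thresh(1.051, 0.0696) = 0.9813
f(x_4) = 7*0.9813^2 - 14*0.9813 + 2.29*|0.9813| = -4.7503


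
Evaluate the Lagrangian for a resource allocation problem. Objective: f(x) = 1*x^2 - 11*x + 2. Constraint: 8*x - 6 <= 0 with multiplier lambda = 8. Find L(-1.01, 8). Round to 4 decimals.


Step 1: Evaluate f(x).
f(-1.01) = 1*(-1.01)^2 - 11*(-1.01) + 2 = 14.1301
Step 2: Evaluate g(x).
g(-1.01) = 8*-1.01 - 6 = -14.08
Step 3: Compute Lagrangian.
L = 14.1301 + 8*-14.08 = -98.5099


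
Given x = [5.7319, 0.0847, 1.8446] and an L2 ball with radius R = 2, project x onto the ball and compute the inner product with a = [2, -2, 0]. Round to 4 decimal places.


Step 1: Compute ||x|| (intermediates to 6 decimals).
||x|| = sqrt(5.7319^2 + 0.0847^2 + 1.8446^2) = 6.021993
Step 2: Project.
Since ||x|| > R, scale = R/||x|| = 2/6.021993 = 0.332116, proj(x) = scale * x
proj(x) = [1.903656, 0.02813, 0.612621]
Step 3: Dot product.
a^T * proj(x) = 2*1.903656 - 2*0.02813 + 0*0.612621 = 3.7511


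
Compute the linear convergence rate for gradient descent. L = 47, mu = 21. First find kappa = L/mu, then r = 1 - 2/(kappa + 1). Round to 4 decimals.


Step 1: Compute the condition number.
kappa = L/mu = 47/21 = 2.2381
Step 2: Compute the convergence rate.
r = 1 - 2/(kappa + 1) = 1 - 2*mu/(L + mu) = (L - mu)/(L + mu) = 26/68 = 0.3824


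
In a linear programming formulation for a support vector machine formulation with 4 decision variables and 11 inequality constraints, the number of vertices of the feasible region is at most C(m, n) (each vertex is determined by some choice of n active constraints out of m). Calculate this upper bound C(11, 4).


Each vertex corresponds to some choice of n active constraints out of m, so the number of vertices is at most C(m, n) = m! / (n!(m-n)!).
m = 11, n = 4
Numerator: 11 * 10 * 9 * 8
Denominator: 4! = 24
C(11, 4) = 330


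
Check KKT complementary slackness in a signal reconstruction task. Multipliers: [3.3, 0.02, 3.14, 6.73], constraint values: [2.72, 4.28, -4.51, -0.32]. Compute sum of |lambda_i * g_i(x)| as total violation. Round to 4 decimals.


KKT complementary slackness check:
lambda_1 * g_1 = 3.3 * 2.72 = 8.976
lambda_2 * g_2 = 0.02 * 4.28 = 0.0856
lambda_3 * g_3 = 3.14 * -4.51 = -14.1614
lambda_4 * g_4 = 6.73 * -0.32 = -2.1536
Total violation = 8.976 + 0.0856 + 14.1614 + 2.1536 = 25.3766


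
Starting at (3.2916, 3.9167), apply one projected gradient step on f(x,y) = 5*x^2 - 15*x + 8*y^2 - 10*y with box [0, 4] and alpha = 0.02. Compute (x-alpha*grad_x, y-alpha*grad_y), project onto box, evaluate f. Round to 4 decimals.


Step 1: Compute gradient at (3.2916, 3.9167).
grad_x = 2*5*3.2916 - 15 = 17.916
grad_y = 2*8*3.9167 - 10 = 52.6672
Step 2: Gradient step.
x_raw = 3.2916 - 0.02*17.916 = 2.9333
y_raw = 3.9167 - 0.02*52.6672 = 2.8634
Step 3: Project onto [0, 4].
x_proj = clip(2.9333) = 2.9333
y_proj = clip(2.8634) = 2.8634
Step 4: Evaluate f.
f(2.9333, 2.8634) = 35.9784


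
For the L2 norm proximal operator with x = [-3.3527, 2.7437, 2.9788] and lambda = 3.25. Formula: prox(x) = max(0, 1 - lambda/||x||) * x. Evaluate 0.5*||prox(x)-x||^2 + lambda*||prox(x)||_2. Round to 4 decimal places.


Step 1: Compute ||x||.
||x|| = 5.2575
Step 2: Compute scaling factor.
scale = max(0, 1 - 3.25/5.2575) = 0.3818
Step 3: prox(x) = [-1.2802, 1.0477, 1.1374]
||prox(x)|| = 2.0075
Step 4: Proximal objective.
0.5*||prox-x||^2 = 5.2813
lambda*||prox|| = 6.5244
Total = 11.8058


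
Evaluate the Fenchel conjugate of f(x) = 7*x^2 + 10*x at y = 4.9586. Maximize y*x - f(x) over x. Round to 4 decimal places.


f*(y) = sup_x {y*x - a*x^2 - b*x} = sup_x {(y-b)*x - a*x^2}
FOC: (y - b) - 2a*x = 0 => x* = (y - b)/(2a)
x* = (4.9586 - 10)/(2*7) = -0.3601
f*(4.9586) = (y-b)^2/(4a) = (4.9586 - 10)^2/(4*7)
= 25.4157/28 = 0.9077


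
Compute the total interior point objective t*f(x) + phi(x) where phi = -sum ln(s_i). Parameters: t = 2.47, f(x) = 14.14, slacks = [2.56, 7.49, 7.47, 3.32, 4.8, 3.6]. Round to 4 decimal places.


Step 1: Compute log-barrier.
ln values: [0.94, 2.0136, 2.0109, 1.2, 1.5686, 1.2809]
phi = -(0.94 + 2.0136 + 2.0109 + 1.2 + 1.5686 + 1.2809) = -9.014
Step 2: Compute augmented objective.
t*f(x) = 2.47*14.14 = 34.9258
Total = 34.9258 - 9.014 = 25.9118


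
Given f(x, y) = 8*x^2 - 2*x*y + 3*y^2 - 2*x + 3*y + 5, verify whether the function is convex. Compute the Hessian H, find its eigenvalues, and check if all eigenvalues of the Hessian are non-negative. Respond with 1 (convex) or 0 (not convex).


The Hessian of f(x,y) = 8*x^2 - 2*x*y + 3*y^2 - 2*x + 3*y + 5 is:
H = [[16, -2], [-2, 6]]
Trace = 16 + 6 = 22
Determinant = 16*6 - (-2)^2 = 92
Discriminant = (22)^2 - 4*92 = 116.0
Eigenvalues: lambda_1 = 5.6148, lambda_2 = 16.3852
The function is convex.

1


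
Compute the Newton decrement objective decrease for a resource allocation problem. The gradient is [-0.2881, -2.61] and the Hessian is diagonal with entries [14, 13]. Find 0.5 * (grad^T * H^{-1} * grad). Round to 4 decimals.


Step 1: H is diagonal, so H^(-1) * g = [-0.0206, -0.2008].
Step 2: g^T H^(-1) g = sum_i g_i^2 / H_ii
  = (-0.2881)^2/14 + (-2.61)^2/13
  = 0.0059 + 0.524 = 0.5299
Step 3: Objective decrease = 0.5 * g^T H^(-1) g = 0.265


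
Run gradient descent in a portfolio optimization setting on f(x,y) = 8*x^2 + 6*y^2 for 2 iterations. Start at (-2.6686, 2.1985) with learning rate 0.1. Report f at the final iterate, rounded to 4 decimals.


Gradient descent on f(x,y) = 8*x^2 + 6*y^2.
Starting point: (-2.6686, 2.1985), alpha = 0.1
Step 1: grad_x = 2*8*-2.6686 = -42.6976, grad_y = 2*6*2.1985 = 26.382
  x_1 = -2.6686 - 0.1*-42.6976 = 1.6012
  y_1 = 2.1985 - 0.1*26.382 = -0.4397
Step 2: grad_x = 2*8*1.6012 = 25.6186, grad_y = 2*6*-0.4397 = -5.2764
  x_2 = 1.6012 - 0.1*25.6186 = -0.9607
  y_2 = -0.4397 - 0.1*-5.2764 = 0.0879
f(-0.9607, 0.0879) = 8*(-0.9607)^2 + 6*0.0879^2 = 7.4299


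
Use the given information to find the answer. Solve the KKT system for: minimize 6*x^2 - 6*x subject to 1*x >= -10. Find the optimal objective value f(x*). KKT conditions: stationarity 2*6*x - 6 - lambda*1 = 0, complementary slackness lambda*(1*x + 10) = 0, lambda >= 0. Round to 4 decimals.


Step 1: Try lambda = 0 (constraint inactive).
Stationarity: 2*6*x - 6 = 0
x* = 6/(2*6) = 0.5
Check constraint: 1*0.5 = 0.5 >= -10 -- satisfied.
Step 2: Compute optimal value.
f(x*) = 6*0.5^2 - 6*0.5 = -1.5


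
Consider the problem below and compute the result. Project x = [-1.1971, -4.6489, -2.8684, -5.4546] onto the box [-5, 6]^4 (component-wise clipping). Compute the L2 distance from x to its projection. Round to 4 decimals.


Project each component onto [-5, 6].
clip(-1.1971) = -1.1971, clip(-4.6489) = -4.6489, clip(-2.8684) = -2.8684, clip(-5.4546) = -5.0
Projection = [-1.1971, -4.6489, -2.8684, -5.0]
Squared diffs: [0.0, 0.0, 0.0, 0.2067]
Distance = sqrt(0.2067) = 0.4546


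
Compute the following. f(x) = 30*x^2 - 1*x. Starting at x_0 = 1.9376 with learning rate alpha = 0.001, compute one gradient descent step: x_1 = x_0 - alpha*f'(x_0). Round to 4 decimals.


We compute the gradient at x_0 and apply the update.
f'(x) = 60*x - 1
f'(1.9376) = 60*1.9376 - 1 = 115.256
x_1 = 1.9376 - 0.001*115.256 = 1.8223


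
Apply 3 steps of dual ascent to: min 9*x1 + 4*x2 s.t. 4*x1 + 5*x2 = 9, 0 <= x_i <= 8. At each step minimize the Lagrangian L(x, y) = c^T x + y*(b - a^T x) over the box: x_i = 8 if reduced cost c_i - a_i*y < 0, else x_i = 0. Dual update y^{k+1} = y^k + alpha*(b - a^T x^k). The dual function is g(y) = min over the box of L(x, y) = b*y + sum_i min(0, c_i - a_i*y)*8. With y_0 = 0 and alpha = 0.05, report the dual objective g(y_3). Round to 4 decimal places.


Dual ascent for LP: min 9*x1 + 4*x2, 4*x1 + 5*x2 = 9, 0 <= x_i <= 8
Step 1: y^k = 0.0, reduced costs: (9.0, 4.0)
  x^k = (0.0, 0.0), subgradient = b - a^T x = 9.0
  y^{k+1} = 0.0 + 0.05*9.0 = 0.45
Step 2: y^k = 0.45, reduced costs: (7.2, 1.75)
  x^k = (0.0, 0.0), subgradient = b - a^T x = 9.0
  y^{k+1} = 0.45 + 0.05*9.0 = 0.9
Step 3: y^k = 0.9, reduced costs: (5.4, -0.5)
  x^k = (0.0, 8.0), subgradient = b - a^T x = -31.0
  y^{k+1} = 0.9 + 0.05*-31.0 = -0.65
Dual objective at y_3 = -0.65: reduced costs (11.6, 7.25), box minimizer x = (0.0, 0.0)
g(y_3) = b*y + (c1 - a1*y)*x1 + (c2 - a2*y)*x2 = 9*(-0.65) + 11.6*0.0 + 7.25*0.0 = -5.85 + 0.0 + 0.0 = -5.85


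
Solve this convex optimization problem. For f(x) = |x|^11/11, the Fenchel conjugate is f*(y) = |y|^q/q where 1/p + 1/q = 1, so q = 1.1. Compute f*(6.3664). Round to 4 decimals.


The conjugate exponent q satisfies 1/p + 1/q = 1.
p = 11, so q = 11/(11 - 1) = 1.1
|y|^q = 6.3664^1.1 = 7.661
f*(6.3664) = 7.661 / 1.1 = 6.9645


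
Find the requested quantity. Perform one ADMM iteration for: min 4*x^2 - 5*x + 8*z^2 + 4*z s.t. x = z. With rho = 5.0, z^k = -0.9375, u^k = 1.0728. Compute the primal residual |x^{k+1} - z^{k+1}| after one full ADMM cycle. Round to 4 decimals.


ADMM iteration with rho = 5.0, z^k = -0.9375, u^k = 1.0728
Step 1: x-update.
Minimize 4*x^2 - 5*x + (5.0/2)*(x + 0.9375 + 1.0728)^2
FOC: (2*4 + 5.0)*x = 5 + 5.0*(-0.9375 - 1.0728)
x^{k+1} = -0.3886
Step 2: z-update.
Minimize 8*z^2 + 4*z + (5.0/2)*(-0.3886 - z + 1.0728)^2
FOC: (2*8 + 5.0)*z = -4 + 5.0*(-0.3886 + 1.0728)
z^{k+1} = -0.0276
Step 3: u-update.
u^{k+1} = 1.0728 - 0.3886 + 0.0276 = 0.7118
Step 4: Primal residual = |-0.3886 + 0.0276| = 0.361


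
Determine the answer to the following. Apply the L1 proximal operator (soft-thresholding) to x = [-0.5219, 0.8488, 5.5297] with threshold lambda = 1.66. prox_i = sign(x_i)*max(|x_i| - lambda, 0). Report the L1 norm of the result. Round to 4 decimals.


Soft-thresholding with lambda = 1.66:
prox(-0.5219) = sign(-0.5219)*max(|-0.5219| - 1.66, 0) = 0.0
prox(0.8488) = sign(0.8488)*max(|0.8488| - 1.66, 0) = 0.0
prox(5.5297) = sign(5.5297)*max(|5.5297| - 1.66, 0) = 3.8697
prox(x) = [0.0, 0.0, 3.8697]
||prox(x)||_1 = 0.0 + 0.0 + 3.8697 = 3.8697


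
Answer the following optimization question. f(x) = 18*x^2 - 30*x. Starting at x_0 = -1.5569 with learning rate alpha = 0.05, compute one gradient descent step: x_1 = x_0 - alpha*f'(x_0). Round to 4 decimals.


We compute the gradient at x_0 and apply the update.
f'(x) = 36*x - 30
f'(-1.5569) = 36*-1.5569 - 30 = -86.0484
x_1 = -1.5569 - 0.05*-86.0484 = 2.7455


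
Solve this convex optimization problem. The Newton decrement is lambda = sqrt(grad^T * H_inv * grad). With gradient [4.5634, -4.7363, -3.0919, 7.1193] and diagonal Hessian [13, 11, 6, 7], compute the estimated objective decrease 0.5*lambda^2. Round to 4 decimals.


Step 1: H is diagonal, so H^(-1) * g = [0.351, -0.4306, -0.5153, 1.017].
Step 2: g^T H^(-1) g = sum_i g_i^2 / H_ii
  = (4.5634)^2/13 + (-4.7363)^2/11 + (-3.0919)^2/6 + (7.1193)^2/7
  = 1.6019 + 2.0393 + 1.5933 + 7.2406 = 12.4752
Step 3: Objective decrease = 0.5 * g^T H^(-1) g = 6.2376


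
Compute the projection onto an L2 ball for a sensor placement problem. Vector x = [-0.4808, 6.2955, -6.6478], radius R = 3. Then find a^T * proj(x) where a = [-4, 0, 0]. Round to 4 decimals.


Step 1: Compute ||x|| (intermediates to 6 decimals).
||x|| = sqrt((-0.4808)^2 + 6.2955^2 + (-6.6478)^2) = 9.1683
Step 2: Project.
Since ||x|| > R, scale = R/||x|| = 3/9.1683 = 0.327214, proj(x) = scale * x
proj(x) = [-0.157324, 2.059976, -2.175253]
Step 3: Dot product.
a^T * proj(x) = -4*(-0.157324) + 0*2.059976 + 0*(-2.175253) = 0.6293


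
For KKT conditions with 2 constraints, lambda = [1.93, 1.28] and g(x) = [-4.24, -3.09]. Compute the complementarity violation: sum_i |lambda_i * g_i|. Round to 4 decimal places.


KKT complementary slackness check:
lambda_1 * g_1 = 1.93 * -4.24 = -8.1832
lambda_2 * g_2 = 1.28 * -3.09 = -3.9552
Total violation = 8.1832 + 3.9552 = 12.1384


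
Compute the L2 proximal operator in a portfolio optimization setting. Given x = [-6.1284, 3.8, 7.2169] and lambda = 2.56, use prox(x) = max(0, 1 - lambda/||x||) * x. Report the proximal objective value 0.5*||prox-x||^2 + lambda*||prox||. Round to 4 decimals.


Step 1: Compute ||x||.
||x|| = 10.202
Step 2: Compute scaling factor.
scale = max(0, 1 - 2.56/10.202) = 0.7491
Step 3: prox(x) = [-4.5906, 2.8465, 5.406]
||prox(x)|| = 7.642
Step 4: Proximal objective.
0.5*||prox-x||^2 = 3.2768
lambda*||prox|| = 19.5635
Total = 22.8403


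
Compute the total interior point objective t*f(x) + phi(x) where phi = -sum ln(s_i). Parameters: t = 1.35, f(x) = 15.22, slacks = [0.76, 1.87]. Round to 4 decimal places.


Step 1: Compute log-barrier.
ln values: [-0.2744, 0.6259]
phi = -(-0.2744 + 0.6259) = -0.3515
Step 2: Compute augmented objective.
t*f(x) = 1.35*15.22 = 20.547
Total = 20.547 - 0.3515 = 20.1955


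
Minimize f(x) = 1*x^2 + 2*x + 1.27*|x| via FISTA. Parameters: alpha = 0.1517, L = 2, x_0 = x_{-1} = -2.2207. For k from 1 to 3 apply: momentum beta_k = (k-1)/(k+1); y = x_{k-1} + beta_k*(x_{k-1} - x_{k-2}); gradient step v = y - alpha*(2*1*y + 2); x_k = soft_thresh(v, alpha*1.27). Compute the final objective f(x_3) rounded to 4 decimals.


FISTA on f(x) = 1*x^2 + 2*x + 1.27*|x|
L = 2, alpha = 0.1517
Iteration 1: beta = 0.0, y = -2.2207 + 0.0*(-2.2207 + 2.2207) = -2.2207
  grad(y) = -2.4414, v = y - alpha*grad = -1.8503
  prox(v) = soft_thresh(-1.8503, 0.1927) = -1.6577
Iteration 2: beta = 0.3333, y = -1.6577 + 0.3333*(-1.6577 + 2.2207) = -1.47
  grad(y) = -0.94, v = y - alpha*grad = -1.3274
  prox(v) = soft_thresh(-1.3274, 0.1927) = -1.1347
Iteration 3: beta = 0.5, y = -1.1347 + 0.5*(-1.1347 + 1.6577) = -0.8733
  grad(y) = 0.2534, v = y - alpha*grad = -0.9117
  prox(v) = soft_thresh(-0.9117, 0.1927) = -0.7191
f(x_3) = 1*(-0.7191)^2 + 2*(-0.7191) + 1.27*|-0.7191| = -0.0079


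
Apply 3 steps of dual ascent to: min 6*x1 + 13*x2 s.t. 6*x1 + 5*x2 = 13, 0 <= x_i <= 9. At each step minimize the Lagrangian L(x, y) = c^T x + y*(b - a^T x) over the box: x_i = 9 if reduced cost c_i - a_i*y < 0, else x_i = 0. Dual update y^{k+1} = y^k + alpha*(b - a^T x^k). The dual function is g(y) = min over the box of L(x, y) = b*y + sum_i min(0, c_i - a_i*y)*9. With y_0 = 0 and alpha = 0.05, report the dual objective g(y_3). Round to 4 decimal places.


Dual ascent for LP: min 6*x1 + 13*x2, 6*x1 + 5*x2 = 13, 0 <= x_i <= 9
Step 1: y^k = 0.0, reduced costs: (6.0, 13.0)
  x^k = (0.0, 0.0), subgradient = b - a^T x = 13.0
  y^{k+1} = 0.0 + 0.05*13.0 = 0.65
Step 2: y^k = 0.65, reduced costs: (2.1, 9.75)
  x^k = (0.0, 0.0), subgradient = b - a^T x = 13.0
  y^{k+1} = 0.65 + 0.05*13.0 = 1.3
Step 3: y^k = 1.3, reduced costs: (-1.8, 6.5)
  x^k = (9.0, 0.0), subgradient = b - a^T x = -41.0
  y^{k+1} = 1.3 + 0.05*-41.0 = -0.75
Dual objective at y_3 = -0.75: reduced costs (10.5, 16.75), box minimizer x = (0.0, 0.0)
g(y_3) = b*y + (c1 - a1*y)*x1 + (c2 - a2*y)*x2 = 13*(-0.75) + 10.5*0.0 + 16.75*0.0 = -9.75 + 0.0 + 0.0 = -9.75


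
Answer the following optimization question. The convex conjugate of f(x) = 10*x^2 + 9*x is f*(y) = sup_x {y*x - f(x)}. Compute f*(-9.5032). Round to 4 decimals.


f*(y) = sup_x {y*x - a*x^2 - b*x} = sup_x {(y-b)*x - a*x^2}
FOC: (y - b) - 2a*x = 0 => x* = (y - b)/(2a)
x* = (-9.5032 - 9)/(2*10) = -0.9252
f*(-9.5032) = (y-b)^2/(4a) = (-9.5032 - 9)^2/(4*10)
= 342.3684/40 = 8.5592


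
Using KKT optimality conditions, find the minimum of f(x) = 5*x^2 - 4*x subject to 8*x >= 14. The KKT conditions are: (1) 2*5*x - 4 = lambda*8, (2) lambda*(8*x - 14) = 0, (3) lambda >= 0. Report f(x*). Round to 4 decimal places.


Step 1: Try lambda = 0 (constraint inactive).
x_unc = 4/(2*5) = 0.4
Check: 8*0.4 = 3.2 < 14 -- violated!
Step 2: Constraint must be active: 8*x = 14
x* = 14/8 = 1.75
lambda = (2*5*1.75 - 4)/8 = 1.6875
Step 3: Compute optimal value.
f(x*) = 5*1.75^2 - 4*1.75 = 8.3125


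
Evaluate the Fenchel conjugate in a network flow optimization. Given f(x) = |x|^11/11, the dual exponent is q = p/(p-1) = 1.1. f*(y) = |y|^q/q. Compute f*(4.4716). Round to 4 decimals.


The conjugate exponent q satisfies 1/p + 1/q = 1.
p = 11, so q = 11/(11 - 1) = 1.1
|y|^q = 4.4716^1.1 = 5.1941
f*(4.4716) = 5.1941 / 1.1 = 4.7219


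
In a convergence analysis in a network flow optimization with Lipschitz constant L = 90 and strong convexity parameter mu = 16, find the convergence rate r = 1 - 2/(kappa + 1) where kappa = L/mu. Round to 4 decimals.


Step 1: Compute the condition number.
kappa = L/mu = 90/16 = 5.625
Step 2: Compute the convergence rate.
r = 1 - 2/(kappa + 1) = 1 - 2*mu/(L + mu) = (L - mu)/(L + mu) = 74/106 = 0.6981


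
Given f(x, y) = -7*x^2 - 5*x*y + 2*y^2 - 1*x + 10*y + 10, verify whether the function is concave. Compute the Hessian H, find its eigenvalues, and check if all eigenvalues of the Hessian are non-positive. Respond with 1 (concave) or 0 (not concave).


The Hessian of f(x,y) = -7*x^2 - 5*x*y + 2*y^2 - 1*x + 10*y + 10 is:
H = [[-14, -5], [-5, 4]]
Trace = -14 + 4 = -10
Determinant = -14*4 - (-5)^2 = -81
Discriminant = (-10)^2 - 4*-81 = 424.0
Eigenvalues: lambda_1 = -15.2956, lambda_2 = 5.2956
The function is not concave.

0


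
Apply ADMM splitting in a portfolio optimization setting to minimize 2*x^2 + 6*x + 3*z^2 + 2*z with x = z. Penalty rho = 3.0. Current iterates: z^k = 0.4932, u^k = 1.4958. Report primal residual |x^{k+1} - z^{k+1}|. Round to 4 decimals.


ADMM iteration with rho = 3.0, z^k = 0.4932, u^k = 1.4958
Step 1: x-update.
Minimize 2*x^2 + 6*x + (3.0/2)*(x - 0.4932 + 1.4958)^2
FOC: (2*2 + 3.0)*x = -6 + 3.0*(0.4932 - 1.4958)
x^{k+1} = -1.2868
Step 2: z-update.
Minimize 3*z^2 + 2*z + (3.0/2)*(-1.2868 - z + 1.4958)^2
FOC: (2*3 + 3.0)*z = -2 + 3.0*(-1.2868 + 1.4958)
z^{k+1} = -0.1526
Step 3: u-update.
u^{k+1} = 1.4958 - 1.2868 + 0.1526 = 0.3615
Step 4: Primal residual = |-1.2868 + 0.1526| = 1.1343


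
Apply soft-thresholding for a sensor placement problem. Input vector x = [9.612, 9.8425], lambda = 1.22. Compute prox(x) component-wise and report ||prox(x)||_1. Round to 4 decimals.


Soft-thresholding with lambda = 1.22:
prox(9.612) = sign(9.612)*max(|9.612| - 1.22, 0) = 8.392
prox(9.8425) = sign(9.8425)*max(|9.8425| - 1.22, 0) = 8.6225
prox(x) = [8.392, 8.6225]
||prox(x)||_1 = 8.392 + 8.6225 = 17.0145


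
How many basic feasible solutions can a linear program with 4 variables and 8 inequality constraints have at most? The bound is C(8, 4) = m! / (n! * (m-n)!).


Each vertex corresponds to some choice of n active constraints out of m, so the number of vertices is at most C(m, n) = m! / (n!(m-n)!).
m = 8, n = 4
Numerator: 8 * 7 * 6 * 5
Denominator: 4! = 24
C(8, 4) = 70


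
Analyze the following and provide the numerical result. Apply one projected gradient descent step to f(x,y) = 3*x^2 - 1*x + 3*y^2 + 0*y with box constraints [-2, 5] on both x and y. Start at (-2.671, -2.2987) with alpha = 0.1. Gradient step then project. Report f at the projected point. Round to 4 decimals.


Step 1: Compute gradient at (-2.671, -2.2987).
grad_x = 2*3*-2.671 - 1 = -17.026
grad_y = 2*3*-2.2987 + 0 = -13.7922
Step 2: Gradient step.
x_raw = -2.671 - 0.1*-17.026 = -0.9684
y_raw = -2.2987 - 0.1*-13.7922 = -0.9195
Step 3: Project onto [-2, 5].
x_proj = clip(-0.9684) = -0.9684
y_proj = clip(-0.9195) = -0.9195
Step 4: Evaluate f.
f(-0.9684, -0.9195) = 6.3181


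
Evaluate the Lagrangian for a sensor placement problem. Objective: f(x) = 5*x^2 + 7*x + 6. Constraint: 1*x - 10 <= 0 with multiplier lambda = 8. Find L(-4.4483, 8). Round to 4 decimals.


Step 1: Evaluate f(x).
f(-4.4483) = 5*(-4.4483)^2 + 7*(-4.4483) + 6 = 73.7988
Step 2: Evaluate g(x).
g(-4.4483) = 1*-4.4483 - 10 = -14.4483
Step 3: Compute Lagrangian.
L = 73.7988 + 8*-14.4483 = -41.7876


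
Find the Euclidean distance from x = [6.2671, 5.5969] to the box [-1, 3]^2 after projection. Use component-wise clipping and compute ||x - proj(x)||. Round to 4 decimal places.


Project each component onto [-1, 3].
clip(6.2671) = 3.0, clip(5.5969) = 3.0
Projection = [3.0, 3.0]
Squared diffs: [10.6739, 6.7439]
Distance = sqrt(17.4178) = 4.1735


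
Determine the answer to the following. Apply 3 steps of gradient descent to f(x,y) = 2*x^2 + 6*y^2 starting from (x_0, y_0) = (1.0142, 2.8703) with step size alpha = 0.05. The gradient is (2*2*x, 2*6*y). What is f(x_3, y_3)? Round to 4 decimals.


Gradient descent on f(x,y) = 2*x^2 + 6*y^2.
Starting point: (1.0142, 2.8703), alpha = 0.05
Step 1: grad_x = 2*2*1.0142 = 4.0568, grad_y = 2*6*2.8703 = 34.4436
  x_1 = 1.0142 - 0.05*4.0568 = 0.8114
  y_1 = 2.8703 - 0.05*34.4436 = 1.1481
Step 2: grad_x = 2*2*0.8114 = 3.2454, grad_y = 2*6*1.1481 = 13.7774
  x_2 = 0.8114 - 0.05*3.2454 = 0.6491
  y_2 = 1.1481 - 0.05*13.7774 = 0.4592
Step 3: grad_x = 2*2*0.6491 = 2.5964, grad_y = 2*6*0.4592 = 5.511
  x_3 = 0.6491 - 0.05*2.5964 = 0.5193
  y_3 = 0.4592 - 0.05*5.511 = 0.1837
f(0.5193, 0.1837) = 2*0.5193^2 + 6*0.1837^2 = 0.7418


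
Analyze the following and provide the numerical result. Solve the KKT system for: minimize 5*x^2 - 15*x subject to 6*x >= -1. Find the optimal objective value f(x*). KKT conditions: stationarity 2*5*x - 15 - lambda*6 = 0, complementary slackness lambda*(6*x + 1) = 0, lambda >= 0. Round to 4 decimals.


Step 1: Try lambda = 0 (constraint inactive).
Stationarity: 2*5*x - 15 = 0
x* = 15/(2*5) = 1.5
Check constraint: 6*1.5 = 9.0 >= -1 -- satisfied.
Step 2: Compute optimal value.
f(x*) = 5*1.5^2 - 15*1.5 = -11.25


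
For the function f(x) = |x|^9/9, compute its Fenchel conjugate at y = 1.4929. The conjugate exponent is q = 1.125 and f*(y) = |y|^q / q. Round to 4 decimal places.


The conjugate exponent q satisfies 1/p + 1/q = 1.
p = 9, so q = 9/(9 - 1) = 1.125
|y|^q = 1.4929^1.125 = 1.5696
f*(1.4929) = 1.5696 / 1.125 = 1.3952
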